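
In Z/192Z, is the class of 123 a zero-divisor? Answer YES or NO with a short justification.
YES

gcd(123, 192) = 3 > 1, so 123 is not a unit in Z/192Z. In Z/nZ every nonzero non-unit is a zero-divisor: explicitly, take b = 192/gcd = 64 ≠ 0 (mod 192); then 123·64 = 7872 = 41·192, i.e. 123·64 ≡ 0 (mod 192). So 123 is a zero-divisor.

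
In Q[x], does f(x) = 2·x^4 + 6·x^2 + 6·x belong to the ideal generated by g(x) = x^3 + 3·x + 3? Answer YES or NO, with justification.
YES

In Q[x] the ideal (g) consists of all multiples of g, so f ∈ (g) iff g | f, i.e. iff the remainder of f on division by g is 0. Divide f by g (g is monic, so eliminate the leading term of the running remainder at each step):
  leading term 2·x^4: subtract (2·x)·g(x) = 2·x^4 + 6·x^2 + 6·x, leaving 0
The remainder is 0, so f(x) = g(x) · h(x) with h(x) = 2·x. Hence g | f, i.e. f ∈ (g).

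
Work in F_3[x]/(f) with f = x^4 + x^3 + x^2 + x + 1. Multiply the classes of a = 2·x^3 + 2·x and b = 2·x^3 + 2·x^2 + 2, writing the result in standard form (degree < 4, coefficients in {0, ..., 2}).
Multiply as integer polynomials: a · b = 4·x^6 + 4·x^5 + 4·x^4 + 8·x^3 + 4·x. Reducing coefficients mod 3: a · b ≡ x^6 + x^5 + x^4 + 2·x^3 + x. Now divide by f(x) = x^4 + x^3 + x^2 + x + 1 in F_3[x], eliminating the leading term at each step:
  leading term x^6: subtract (x^2)·f(x) = x^6 + x^5 + x^4 + x^3 + x^2, leaving x^3 + 2·x^2 + x (coefficients mod 3)
The degree is now < 4, so this is the remainder. Hence a · b ≡ x^3 + 2·x^2 + x in F_3[x]/(f).

Final answer: a · b ≡ x^3 + 2·x^2 + x (mod f(x))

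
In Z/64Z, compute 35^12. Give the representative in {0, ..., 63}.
49

Use repeated squaring. Binary(12) = 1100. Walk through the bits of the exponent 12 left-to-right: at each bit after the leading one, square the running value, then multiply by 35 if the bit is 1 (always reducing mod 64):
  bit 1 = 1 (leading): start with 35.
  bit 2 = 1: square 35^2 = 1225 ≡ 9; bit is 1, so multiply 9·35 = 315 ≡ 59 (mod 64).
  bit 3 = 0: square 59^2 = 3481 ≡ 25 (mod 64).
  bit 4 = 0: square 25^2 = 625 ≡ 49 (mod 64).
Final value: 35^12 ≡ 49 (mod 64).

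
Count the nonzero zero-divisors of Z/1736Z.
Z/1736Z has 1015 nonzero zero-divisors

In Z/1736Z each nonzero element is either a unit (gcd with 1736 is 1) or a zero-divisor (gcd > 1). The number of units is φ(1736): factorise 1736 = 2^3 · 7 · 31, so φ(1736) = (2^3 − 2^2) · (7 − 1) · (31 − 1) = 4 · 6 · 30 = 720. The nonzero elements number 1736 − 1 = 1735. Hence the nonzero zero-divisors number 1735 − 720 = 1015.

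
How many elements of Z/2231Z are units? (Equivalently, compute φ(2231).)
An element a ∈ Z/2231Z is a unit iff gcd(a, 2231) = 1, so the number of units is φ(2231). φ is multiplicative, with φ(p^e) = p^e − p^(e−1). Factorise 2231 = 23 · 97. Then
  φ(2231) = (23 − 1) · (97 − 1) = 22 · 96 = 2112.

Final answer: Z/2231Z has φ(2231) = 2112 units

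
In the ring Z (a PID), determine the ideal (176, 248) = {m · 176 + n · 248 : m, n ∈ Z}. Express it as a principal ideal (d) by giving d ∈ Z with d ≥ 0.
In the PID Z, (a, b) is generated by gcd(a, b). Compute gcd(248, 176) with the extended Euclidean algorithm, tracking rows (r, s, t) with s·248 + t·176 = r:
  row A: (248, 1, 0)   [1·248 + 0·176 = 248]
  row B: (176, 0, 1)   [0·248 + 1·176 = 176]
  248 = 1·176 + 72   → row C = row A − 1·row B = (72, 1, −1)   [check: 1·248 − 1·176 = 72]
  176 = 2·72 + 32   → row D = row B − 2·row C = (32, −2, 3)   [check: −2·248 + 3·176 = 32]
  72 = 2·32 + 8   → row E = row C − 2·row D = (8, 5, −7)   [check: 5·248 − 7·176 = 8]
  32 = 4·8 + 0   → remainder 0, stop. gcd = 8 (last nonzero row E).
So gcd(176, 248) = 8, with Bézout identity 5·248 − 7·176 = 8. Containment (⊇): the Bézout identity exhibits 8 as an element of (176, 248), giving (8) ⊆ (176, 248). Containment (⊆): since 8 | 176 and 8 | 248 (176 = 8·22, 248 = 8·31), every Z-linear combination of 176 and 248 is divisible by 8, so (176, 248) ⊆ (8). Therefore (176, 248) = (8), d = 8.

Final answer: (176, 248) = (8); d = 8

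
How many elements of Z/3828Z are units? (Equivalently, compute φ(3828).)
An element a ∈ Z/3828Z is a unit iff gcd(a, 3828) = 1, so the number of units is φ(3828). φ is multiplicative, with φ(p^e) = p^e − p^(e−1). Factorise 3828 = 2^2 · 3 · 11 · 29. Then
  φ(3828) = (2^2 − 2^1) · (3 − 1) · (11 − 1) · (29 − 1) = 2 · 2 · 10 · 28 = 1120.

Final answer: Z/3828Z has φ(3828) = 1120 units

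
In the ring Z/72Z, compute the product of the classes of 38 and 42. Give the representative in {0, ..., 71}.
Both factors are already reduced mod 72. 38 · 42 = 1596. Dividing by 72: 1596 = 22·72 + 12. So (38 · 42) mod 72 = 12.

Final answer: 12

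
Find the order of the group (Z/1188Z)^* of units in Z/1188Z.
(Z/1188Z)^* consists of the classes a with gcd(a, 1188) = 1, so its order is φ(1188). φ is multiplicative, with φ(p^e) = p^e − p^(e−1). Factorise 1188 = 2^2 · 3^3 · 11. Then
  φ(1188) = (2^2 − 2^1) · (3^3 − 3^2) · (11 − 1) = 2 · 18 · 10 = 360.
Thus |(Z/1188Z)^*| = 360.

Final answer: |(Z/1188Z)^*| = 360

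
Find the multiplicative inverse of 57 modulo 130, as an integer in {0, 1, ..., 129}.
Apply the extended Euclidean algorithm to (130, 57), tracking rows (r, s, t) with s·130 + t·57 = r. Each division r_prev = q·r_cur + r_new produces the new row as (previous row) − q·(current row):
  row A: (130, 1, 0)   [1·130 + 0·57 = 130]
  row B: (57, 0, 1)   [0·130 + 1·57 = 57]
  130 = 2·57 + 16   → row C = row A − 2·row B = (16, 1, −2)   [check: 1·130 − 2·57 = 16]
  57 = 3·16 + 9   → row D = row B − 3·row C = (9, −3, 7)   [check: −3·130 + 7·57 = 9]
  16 = 1·9 + 7   → row E = row C − 1·row D = (7, 4, −9)   [check: 4·130 − 9·57 = 7]
  9 = 1·7 + 2   → row F = row D − 1·row E = (2, −7, 16)   [check: −7·130 + 16·57 = 2]
  7 = 3·2 + 1   → row G = row E − 3·row F = (1, 25, −57)   [check: 25·130 − 57·57 = 1]
  2 = 2·1 + 0   → remainder 0, stop. gcd = 1 (last nonzero row G).
The gcd is 1, so 57 is invertible mod 130. The last nonzero row gives 25·130 − 57·57 = 1, so t = −57. So 57^(−1) ≡ −57 ≡ 73 (mod 130). Verify: 57 · 73 = 4161 ≡ 1 (mod 130). ✓

Final answer: 57^(−1) ≡ 73 (mod 130)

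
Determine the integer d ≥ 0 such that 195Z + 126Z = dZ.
In the PID Z, (a, b) is generated by gcd(a, b). Compute gcd(195, 126) with the extended Euclidean algorithm, tracking rows (r, s, t) with s·195 + t·126 = r:
  row A: (195, 1, 0)   [1·195 + 0·126 = 195]
  row B: (126, 0, 1)   [0·195 + 1·126 = 126]
  195 = 1·126 + 69   → row C = row A − 1·row B = (69, 1, −1)   [check: 1·195 − 1·126 = 69]
  126 = 1·69 + 57   → row D = row B − 1·row C = (57, −1, 2)   [check: −1·195 + 2·126 = 57]
  69 = 1·57 + 12   → row E = row C − 1·row D = (12, 2, −3)   [check: 2·195 − 3·126 = 12]
  57 = 4·12 + 9   → row F = row D − 4·row E = (9, −9, 14)   [check: −9·195 + 14·126 = 9]
  12 = 1·9 + 3   → row G = row E − 1·row F = (3, 11, −17)   [check: 11·195 − 17·126 = 3]
  9 = 3·3 + 0   → remainder 0, stop. gcd = 3 (last nonzero row G).
So gcd(195, 126) = 3, with Bézout identity 11·195 − 17·126 = 3. Containment (⊇): the Bézout identity exhibits 3 as an element of (195, 126), giving (3) ⊆ (195, 126). Containment (⊆): since 3 | 195 and 3 | 126 (195 = 3·65, 126 = 3·42), every Z-linear combination of 195 and 126 is divisible by 3, so (195, 126) ⊆ (3). Therefore (195, 126) = (3), d = 3.

Final answer: (195, 126) = (3); d = 3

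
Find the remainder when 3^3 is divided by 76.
Use repeated squaring. Binary(3) = 11. Walk through the bits of the exponent 3 left-to-right: at each bit after the leading one, square the running value, then multiply by 3 if the bit is 1 (always reducing mod 76):
  bit 1 = 1 (leading): start with 3.
  bit 2 = 1: square 3^2 = 9; bit is 1, so multiply 9·3 = 27 (mod 76).
Final value: 3^3 ≡ 27 (mod 76).

Final answer: 27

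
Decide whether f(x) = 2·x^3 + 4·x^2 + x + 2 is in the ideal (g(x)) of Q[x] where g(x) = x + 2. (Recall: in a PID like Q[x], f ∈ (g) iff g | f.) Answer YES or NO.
YES

In Q[x] the ideal (g) consists of all multiples of g, so f ∈ (g) iff g | f, i.e. iff the remainder of f on division by g is 0. Divide f by g (g is monic, so eliminate the leading term of the running remainder at each step):
  leading term 2·x^3: subtract (2·x^2)·g(x) = 2·x^3 + 4·x^2, leaving x + 2
  leading term x: subtract (1)·g(x) = x + 2, leaving 0
The remainder is 0, so f(x) = g(x) · h(x) with h(x) = 2·x^2 + 1. Hence g | f, i.e. f ∈ (g).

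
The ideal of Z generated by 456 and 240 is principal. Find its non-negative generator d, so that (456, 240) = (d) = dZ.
In the PID Z, (a, b) is generated by gcd(a, b). Compute gcd(456, 240) with the extended Euclidean algorithm, tracking rows (r, s, t) with s·456 + t·240 = r:
  row A: (456, 1, 0)   [1·456 + 0·240 = 456]
  row B: (240, 0, 1)   [0·456 + 1·240 = 240]
  456 = 1·240 + 216   → row C = row A − 1·row B = (216, 1, −1)   [check: 1·456 − 1·240 = 216]
  240 = 1·216 + 24   → row D = row B − 1·row C = (24, −1, 2)   [check: −1·456 + 2·240 = 24]
  216 = 9·24 + 0   → remainder 0, stop. gcd = 24 (last nonzero row D).
So gcd(456, 240) = 24, with Bézout identity −1·456 + 2·240 = 24. Containment (⊇): the Bézout identity exhibits 24 as an element of (456, 240), giving (24) ⊆ (456, 240). Containment (⊆): since 24 | 456 and 24 | 240 (456 = 24·19, 240 = 24·10), every Z-linear combination of 456 and 240 is divisible by 24, so (456, 240) ⊆ (24). Therefore (456, 240) = (24), d = 24.

Final answer: (456, 240) = (24); d = 24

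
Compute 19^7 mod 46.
15

Use repeated squaring. Binary(7) = 111. Walk through the bits of the exponent 7 left-to-right: at each bit after the leading one, square the running value, then multiply by 19 if the bit is 1 (always reducing mod 46):
  bit 1 = 1 (leading): start with 19.
  bit 2 = 1: square 19^2 = 361 ≡ 39; bit is 1, so multiply 39·19 = 741 ≡ 5 (mod 46).
  bit 3 = 1: square 5^2 = 25; bit is 1, so multiply 25·19 = 475 ≡ 15 (mod 46).
Final value: 19^7 ≡ 15 (mod 46).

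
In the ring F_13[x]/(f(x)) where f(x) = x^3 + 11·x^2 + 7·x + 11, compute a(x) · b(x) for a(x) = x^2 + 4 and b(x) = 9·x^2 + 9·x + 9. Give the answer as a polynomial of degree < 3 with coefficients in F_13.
Multiply as integer polynomials: a · b = 9·x^4 + 9·x^3 + 45·x^2 + 36·x + 36. Reducing coefficients mod 13: a · b ≡ 9·x^4 + 9·x^3 + 6·x^2 + 10·x + 10. Now divide by f(x) = x^3 + 11·x^2 + 7·x + 11 in F_13[x], eliminating the leading term at each step:
  leading term 9·x^4: subtract (9·x)·f(x) = 9·x^4 + 8·x^3 + 11·x^2 + 8·x, leaving x^3 + 8·x^2 + 2·x + 10 (coefficients mod 13)
  leading term x^3: subtract (1)·f(x) = x^3 + 11·x^2 + 7·x + 11, leaving 10·x^2 + 8·x + 12 (coefficients mod 13)
The degree is now < 3, so this is the remainder. Hence a · b ≡ 10·x^2 + 8·x + 12 in F_13[x]/(f).

Final answer: a · b ≡ 10·x^2 + 8·x + 12 (mod f(x))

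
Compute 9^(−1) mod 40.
Apply the extended Euclidean algorithm to (40, 9), tracking rows (r, s, t) with s·40 + t·9 = r. Each division r_prev = q·r_cur + r_new produces the new row as (previous row) − q·(current row):
  row A: (40, 1, 0)   [1·40 + 0·9 = 40]
  row B: (9, 0, 1)   [0·40 + 1·9 = 9]
  40 = 4·9 + 4   → row C = row A − 4·row B = (4, 1, −4)   [check: 1·40 − 4·9 = 4]
  9 = 2·4 + 1   → row D = row B − 2·row C = (1, −2, 9)   [check: −2·40 + 9·9 = 1]
  4 = 4·1 + 0   → remainder 0, stop. gcd = 1 (last nonzero row D).
The gcd is 1, so 9 is invertible mod 40. The last nonzero row gives −2·40 + 9·9 = 1, so t = 9. So 9^(−1) ≡ 9 (mod 40). Verify: 9 · 9 = 81 ≡ 1 (mod 40). ✓

Final answer: 9^(−1) ≡ 9 (mod 40)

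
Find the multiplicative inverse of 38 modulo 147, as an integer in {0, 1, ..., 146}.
Apply the extended Euclidean algorithm to (147, 38), tracking rows (r, s, t) with s·147 + t·38 = r. Each division r_prev = q·r_cur + r_new produces the new row as (previous row) − q·(current row):
  row A: (147, 1, 0)   [1·147 + 0·38 = 147]
  row B: (38, 0, 1)   [0·147 + 1·38 = 38]
  147 = 3·38 + 33   → row C = row A − 3·row B = (33, 1, −3)   [check: 1·147 − 3·38 = 33]
  38 = 1·33 + 5   → row D = row B − 1·row C = (5, −1, 4)   [check: −1·147 + 4·38 = 5]
  33 = 6·5 + 3   → row E = row C − 6·row D = (3, 7, −27)   [check: 7·147 − 27·38 = 3]
  5 = 1·3 + 2   → row F = row D − 1·row E = (2, −8, 31)   [check: −8·147 + 31·38 = 2]
  3 = 1·2 + 1   → row G = row E − 1·row F = (1, 15, −58)   [check: 15·147 − 58·38 = 1]
  2 = 2·1 + 0   → remainder 0, stop. gcd = 1 (last nonzero row G).
The gcd is 1, so 38 is invertible mod 147. The last nonzero row gives 15·147 − 58·38 = 1, so t = −58. So 38^(−1) ≡ −58 ≡ 89 (mod 147). Verify: 38 · 89 = 3382 ≡ 1 (mod 147). ✓

Final answer: 38^(−1) ≡ 89 (mod 147)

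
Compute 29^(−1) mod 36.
29^(−1) ≡ 5 (mod 36)

Apply the extended Euclidean algorithm to (36, 29), tracking rows (r, s, t) with s·36 + t·29 = r. Each division r_prev = q·r_cur + r_new produces the new row as (previous row) − q·(current row):
  row A: (36, 1, 0)   [1·36 + 0·29 = 36]
  row B: (29, 0, 1)   [0·36 + 1·29 = 29]
  36 = 1·29 + 7   → row C = row A − 1·row B = (7, 1, −1)   [check: 1·36 − 1·29 = 7]
  29 = 4·7 + 1   → row D = row B − 4·row C = (1, −4, 5)   [check: −4·36 + 5·29 = 1]
  7 = 7·1 + 0   → remainder 0, stop. gcd = 1 (last nonzero row D).
The gcd is 1, so 29 is invertible mod 36. The last nonzero row gives −4·36 + 5·29 = 1, so t = 5. So 29^(−1) ≡ 5 (mod 36). Verify: 29 · 5 = 145 ≡ 1 (mod 36). ✓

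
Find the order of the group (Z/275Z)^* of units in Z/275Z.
|(Z/275Z)^*| = 200

(Z/275Z)^* consists of the classes a with gcd(a, 275) = 1, so its order is φ(275). φ is multiplicative, with φ(p^e) = p^e − p^(e−1). Factorise 275 = 5^2 · 11. Then
  φ(275) = (5^2 − 5^1) · (11 − 1) = 20 · 10 = 200.
Thus |(Z/275Z)^*| = 200.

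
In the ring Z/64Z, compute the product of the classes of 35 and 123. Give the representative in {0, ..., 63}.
17

Reduce the factors first: 123 ≡ 59 (mod 64), so 35 · 123 ≡ 35 · 59 (mod 64). 35 · 59 = 2065. Dividing by 64: 2065 = 32·64 + 17. So (35 · 123) mod 64 = 17.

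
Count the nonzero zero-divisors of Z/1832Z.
Z/1832Z has 919 nonzero zero-divisors

In Z/1832Z each nonzero element is either a unit (gcd with 1832 is 1) or a zero-divisor (gcd > 1). The number of units is φ(1832): factorise 1832 = 2^3 · 229, so φ(1832) = (2^3 − 2^2) · (229 − 1) = 4 · 228 = 912. The nonzero elements number 1832 − 1 = 1831. Hence the nonzero zero-divisors number 1831 − 912 = 919.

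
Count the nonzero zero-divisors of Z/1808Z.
In Z/1808Z each nonzero element is either a unit (gcd with 1808 is 1) or a zero-divisor (gcd > 1). The number of units is φ(1808): factorise 1808 = 2^4 · 113, so φ(1808) = (2^4 − 2^3) · (113 − 1) = 8 · 112 = 896. The nonzero elements number 1808 − 1 = 1807. Hence the nonzero zero-divisors number 1807 − 896 = 911.

Final answer: Z/1808Z has 911 nonzero zero-divisors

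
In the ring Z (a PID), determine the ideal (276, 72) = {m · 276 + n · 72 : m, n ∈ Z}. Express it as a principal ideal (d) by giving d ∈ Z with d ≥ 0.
In the PID Z, (a, b) is generated by gcd(a, b). Compute gcd(276, 72) with the extended Euclidean algorithm, tracking rows (r, s, t) with s·276 + t·72 = r:
  row A: (276, 1, 0)   [1·276 + 0·72 = 276]
  row B: (72, 0, 1)   [0·276 + 1·72 = 72]
  276 = 3·72 + 60   → row C = row A − 3·row B = (60, 1, −3)   [check: 1·276 − 3·72 = 60]
  72 = 1·60 + 12   → row D = row B − 1·row C = (12, −1, 4)   [check: −1·276 + 4·72 = 12]
  60 = 5·12 + 0   → remainder 0, stop. gcd = 12 (last nonzero row D).
So gcd(276, 72) = 12, with Bézout identity −1·276 + 4·72 = 12. Containment (⊇): the Bézout identity exhibits 12 as an element of (276, 72), giving (12) ⊆ (276, 72). Containment (⊆): since 12 | 276 and 12 | 72 (276 = 12·23, 72 = 12·6), every Z-linear combination of 276 and 72 is divisible by 12, so (276, 72) ⊆ (12). Therefore (276, 72) = (12), d = 12.

Final answer: (276, 72) = (12); d = 12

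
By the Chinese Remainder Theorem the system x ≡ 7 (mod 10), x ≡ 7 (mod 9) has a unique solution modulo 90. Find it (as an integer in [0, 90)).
The moduli 10, 9 are pairwise coprime, so by the CRT there is a unique solution mod 10·9 = 90.
Solve by successive substitution. Start with x ≡ 7 (mod 10).
  Combine with x ≡ 7 (mod 9): write x = 7 + 10·t and require 7 + 10·t ≡ 7 (mod 9), i.e. 10·t ≡ 7 − 7 ≡ 0 (mod 9). Since 10^(−1) ≡ 1 (mod 9) (10 ≡ 1 (mod 9)), t ≡ 1·0 ≡ 0 (mod 9). So x ≡ 7 + 10·0 = 7 (mod 90).
Unique solution in [0, 90): x = 7.

Final answer: x ≡ 7 (mod 90); the representative in [0, 90) is 7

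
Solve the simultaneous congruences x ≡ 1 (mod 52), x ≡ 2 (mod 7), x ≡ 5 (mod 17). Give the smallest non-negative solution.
The moduli 52, 7, 17 are pairwise coprime, so by the CRT there is a unique solution mod 52·7·17 = 6188.
Solve by successive substitution. Start with x ≡ 1 (mod 52).
  Combine with x ≡ 2 (mod 7): write x = 1 + 52·t and require 1 + 52·t ≡ 2 (mod 7), i.e. 52·t ≡ 2 − 1 ≡ 1 (mod 7). Since 52^(−1) ≡ 5 (mod 7) (52 ≡ 3 (mod 7)), t ≡ 5·1 ≡ 5 (mod 7). So x ≡ 1 + 52·5 = 261 (mod 364).
  Combine with x ≡ 5 (mod 17): write x = 261 + 364·t and require 261 + 364·t ≡ 5 (mod 17), i.e. 364·t ≡ 5 − 261 ≡ 16 (mod 17). Since 364^(−1) ≡ 5 (mod 17) (364 ≡ 7 (mod 17)), t ≡ 5·16 ≡ 12 (mod 17). So x ≡ 261 + 364·12 = 4629 (mod 6188).
Unique solution in [0, 6188): x = 4629.

Final answer: x ≡ 4629 (mod 6188); the representative in [0, 6188) is 4629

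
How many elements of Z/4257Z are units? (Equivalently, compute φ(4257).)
An element a ∈ Z/4257Z is a unit iff gcd(a, 4257) = 1, so the number of units is φ(4257). φ is multiplicative, with φ(p^e) = p^e − p^(e−1). Factorise 4257 = 3^2 · 11 · 43. Then
  φ(4257) = (3^2 − 3^1) · (11 − 1) · (43 − 1) = 6 · 10 · 42 = 2520.

Final answer: Z/4257Z has φ(4257) = 2520 units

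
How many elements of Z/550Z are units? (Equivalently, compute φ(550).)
An element a ∈ Z/550Z is a unit iff gcd(a, 550) = 1, so the number of units is φ(550). φ is multiplicative, with φ(p^e) = p^e − p^(e−1). Factorise 550 = 2 · 5^2 · 11. Then
  φ(550) = (2 − 1) · (5^2 − 5^1) · (11 − 1) = 1 · 20 · 10 = 200.

Final answer: Z/550Z has φ(550) = 200 units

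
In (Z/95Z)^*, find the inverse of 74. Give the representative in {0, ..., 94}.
Apply the extended Euclidean algorithm to (95, 74), tracking rows (r, s, t) with s·95 + t·74 = r. Each division r_prev = q·r_cur + r_new produces the new row as (previous row) − q·(current row):
  row A: (95, 1, 0)   [1·95 + 0·74 = 95]
  row B: (74, 0, 1)   [0·95 + 1·74 = 74]
  95 = 1·74 + 21   → row C = row A − 1·row B = (21, 1, −1)   [check: 1·95 − 1·74 = 21]
  74 = 3·21 + 11   → row D = row B − 3·row C = (11, −3, 4)   [check: −3·95 + 4·74 = 11]
  21 = 1·11 + 10   → row E = row C − 1·row D = (10, 4, −5)   [check: 4·95 − 5·74 = 10]
  11 = 1·10 + 1   → row F = row D − 1·row E = (1, −7, 9)   [check: −7·95 + 9·74 = 1]
  10 = 10·1 + 0   → remainder 0, stop. gcd = 1 (last nonzero row F).
The gcd is 1, so 74 is invertible mod 95. The last nonzero row gives −7·95 + 9·74 = 1, so t = 9. So 74^(−1) ≡ 9 (mod 95). Verify: 74 · 9 = 666 ≡ 1 (mod 95). ✓

Final answer: 74^(−1) ≡ 9 (mod 95)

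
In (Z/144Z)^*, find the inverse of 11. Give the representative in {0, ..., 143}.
Apply the extended Euclidean algorithm to (144, 11), tracking rows (r, s, t) with s·144 + t·11 = r. Each division r_prev = q·r_cur + r_new produces the new row as (previous row) − q·(current row):
  row A: (144, 1, 0)   [1·144 + 0·11 = 144]
  row B: (11, 0, 1)   [0·144 + 1·11 = 11]
  144 = 13·11 + 1   → row C = row A − 13·row B = (1, 1, −13)   [check: 1·144 − 13·11 = 1]
  11 = 11·1 + 0   → remainder 0, stop. gcd = 1 (last nonzero row C).
The gcd is 1, so 11 is invertible mod 144. The last nonzero row gives 1·144 − 13·11 = 1, so t = −13. So 11^(−1) ≡ −13 ≡ 131 (mod 144). Verify: 11 · 131 = 1441 ≡ 1 (mod 144). ✓

Final answer: 11^(−1) ≡ 131 (mod 144)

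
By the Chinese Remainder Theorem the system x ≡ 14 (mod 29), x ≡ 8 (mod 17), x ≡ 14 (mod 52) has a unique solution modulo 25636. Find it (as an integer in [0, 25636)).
x ≡ 12078 (mod 25636); the representative in [0, 25636) is 12078

The moduli 29, 17, 52 are pairwise coprime, so by the CRT there is a unique solution mod 29·17·52 = 25636.
Solve by successive substitution. Start with x ≡ 14 (mod 29).
  Combine with x ≡ 8 (mod 17): write x = 14 + 29·t and require 14 + 29·t ≡ 8 (mod 17), i.e. 29·t ≡ 8 − 14 ≡ 11 (mod 17). Since 29^(−1) ≡ 10 (mod 17) (29 ≡ 12 (mod 17)), t ≡ 10·11 ≡ 8 (mod 17). So x ≡ 14 + 29·8 = 246 (mod 493).
  Combine with x ≡ 14 (mod 52): write x = 246 + 493·t and require 246 + 493·t ≡ 14 (mod 52), i.e. 493·t ≡ 14 − 246 ≡ 28 (mod 52). Since 493^(−1) ≡ 25 (mod 52) (493 ≡ 25 (mod 52)), t ≡ 25·28 ≡ 24 (mod 52). So x ≡ 246 + 493·24 = 12078 (mod 25636).
Unique solution in [0, 25636): x = 12078.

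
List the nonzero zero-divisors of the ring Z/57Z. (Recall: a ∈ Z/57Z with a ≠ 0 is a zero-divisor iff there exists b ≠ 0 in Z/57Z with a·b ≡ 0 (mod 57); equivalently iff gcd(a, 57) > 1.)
An element a ∈ Z/57Z (with a ≠ 0) is a zero-divisor iff gcd(a, 57) > 1 (because a is a unit precisely when gcd(a, n) = 1, and in Z/nZ every nonzero, non-unit element is a zero-divisor). Scan a = 1, ..., 56 and keep those with gcd(a, 57) > 1:
  gcd(3, 57) = 3, gcd(6, 57) = 3, gcd(9, 57) = 3, gcd(12, 57) = 3, gcd(15, 57) = 3, gcd(18, 57) = 3, gcd(19, 57) = 19, gcd(21, 57) = 3, gcd(24, 57) = 3, gcd(27, 57) = 3, gcd(30, 57) = 3, gcd(33, 57) = 3, gcd(36, 57) = 3, gcd(38, 57) = 19, gcd(39, 57) = 3, gcd(42, 57) = 3, gcd(45, 57) = 3, gcd(48, 57) = 3, gcd(51, 57) = 3, gcd(54, 57) = 3.
All other a ∈ {1, ..., 56} have gcd(a, 57) = 1 and are units. So the nonzero zero-divisors are exactly the 20 values of a appearing in this scan.

Final answer: nonzero zero-divisors of Z/57Z = {3, 6, 9, 12, 15, 18, 19, 21, 24, 27, 30, 33, 36, 38, 39, 42, 45, 48, 51, 54}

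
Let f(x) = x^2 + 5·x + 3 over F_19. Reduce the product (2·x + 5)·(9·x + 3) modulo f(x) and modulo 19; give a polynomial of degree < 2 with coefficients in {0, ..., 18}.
Multiply as integer polynomials: a · b = 18·x^2 + 51·x + 15. Reducing coefficients mod 19: a · b ≡ 18·x^2 + 13·x + 15. Now divide by f(x) = x^2 + 5·x + 3 in F_19[x], eliminating the leading term at each step:
  leading term 18·x^2: subtract (18)·f(x) = 18·x^2 + 14·x + 16, leaving 18·x + 18 (coefficients mod 19)
The degree is now < 2, so this is the remainder. Hence a · b ≡ 18·x + 18 in F_19[x]/(f).

Final answer: a · b ≡ 18·x + 18 (mod f(x))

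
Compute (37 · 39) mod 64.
35

Both factors are already reduced mod 64. 37 · 39 = 1443. Dividing by 64: 1443 = 22·64 + 35. So (37 · 39) mod 64 = 35.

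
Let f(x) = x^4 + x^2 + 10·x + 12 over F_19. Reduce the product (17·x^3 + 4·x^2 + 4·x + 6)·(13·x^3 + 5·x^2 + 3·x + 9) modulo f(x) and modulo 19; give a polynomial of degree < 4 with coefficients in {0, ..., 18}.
a · b ≡ 6·x^3 + 11·x^2 + 17·x + 14 (mod f(x))

Multiply as integer polynomials: a · b = 221·x^6 + 137·x^5 + 123·x^4 + 263·x^3 + 78·x^2 + 54·x + 54. Reducing coefficients mod 19: a · b ≡ 12·x^6 + 4·x^5 + 9·x^4 + 16·x^3 + 2·x^2 + 16·x + 16. Now divide by f(x) = x^4 + x^2 + 10·x + 12 in F_19[x], eliminating the leading term at each step:
  leading term 12·x^6: subtract (12·x^2)·f(x) = 12·x^6 + 12·x^4 + 6·x^3 + 11·x^2, leaving 4·x^5 + 16·x^4 + 10·x^3 + 10·x^2 + 16·x + 16 (coefficients mod 19)
  leading term 4·x^5: subtract (4·x)·f(x) = 4·x^5 + 4·x^3 + 2·x^2 + 10·x, leaving 16·x^4 + 6·x^3 + 8·x^2 + 6·x + 16 (coefficients mod 19)
  leading term 16·x^4: subtract (16)·f(x) = 16·x^4 + 16·x^2 + 8·x + 2, leaving 6·x^3 + 11·x^2 + 17·x + 14 (coefficients mod 19)
The degree is now < 4, so this is the remainder. Hence a · b ≡ 6·x^3 + 11·x^2 + 17·x + 14 in F_19[x]/(f).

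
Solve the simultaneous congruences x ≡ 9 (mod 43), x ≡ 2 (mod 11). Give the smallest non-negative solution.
x ≡ 310 (mod 473); the representative in [0, 473) is 310

The moduli 43, 11 are pairwise coprime, so by the CRT there is a unique solution mod 43·11 = 473.
Solve by successive substitution. Start with x ≡ 9 (mod 43).
  Combine with x ≡ 2 (mod 11): write x = 9 + 43·t and require 9 + 43·t ≡ 2 (mod 11), i.e. 43·t ≡ 2 − 9 ≡ 4 (mod 11). Since 43^(−1) ≡ 10 (mod 11) (43 ≡ 10 (mod 11)), t ≡ 10·4 ≡ 7 (mod 11). So x ≡ 9 + 43·7 = 310 (mod 473).
Unique solution in [0, 473): x = 310.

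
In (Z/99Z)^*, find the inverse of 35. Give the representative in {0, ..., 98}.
35^(−1) ≡ 17 (mod 99)

Apply the extended Euclidean algorithm to (99, 35), tracking rows (r, s, t) with s·99 + t·35 = r. Each division r_prev = q·r_cur + r_new produces the new row as (previous row) − q·(current row):
  row A: (99, 1, 0)   [1·99 + 0·35 = 99]
  row B: (35, 0, 1)   [0·99 + 1·35 = 35]
  99 = 2·35 + 29   → row C = row A − 2·row B = (29, 1, −2)   [check: 1·99 − 2·35 = 29]
  35 = 1·29 + 6   → row D = row B − 1·row C = (6, −1, 3)   [check: −1·99 + 3·35 = 6]
  29 = 4·6 + 5   → row E = row C − 4·row D = (5, 5, −14)   [check: 5·99 − 14·35 = 5]
  6 = 1·5 + 1   → row F = row D − 1·row E = (1, −6, 17)   [check: −6·99 + 17·35 = 1]
  5 = 5·1 + 0   → remainder 0, stop. gcd = 1 (last nonzero row F).
The gcd is 1, so 35 is invertible mod 99. The last nonzero row gives −6·99 + 17·35 = 1, so t = 17. So 35^(−1) ≡ 17 (mod 99). Verify: 35 · 17 = 595 ≡ 1 (mod 99). ✓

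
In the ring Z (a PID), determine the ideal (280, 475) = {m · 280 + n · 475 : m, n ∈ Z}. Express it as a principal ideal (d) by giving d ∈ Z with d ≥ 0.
In the PID Z, (a, b) is generated by gcd(a, b). Compute gcd(475, 280) with the extended Euclidean algorithm, tracking rows (r, s, t) with s·475 + t·280 = r:
  row A: (475, 1, 0)   [1·475 + 0·280 = 475]
  row B: (280, 0, 1)   [0·475 + 1·280 = 280]
  475 = 1·280 + 195   → row C = row A − 1·row B = (195, 1, −1)   [check: 1·475 − 1·280 = 195]
  280 = 1·195 + 85   → row D = row B − 1·row C = (85, −1, 2)   [check: −1·475 + 2·280 = 85]
  195 = 2·85 + 25   → row E = row C − 2·row D = (25, 3, −5)   [check: 3·475 − 5·280 = 25]
  85 = 3·25 + 10   → row F = row D − 3·row E = (10, −10, 17)   [check: −10·475 + 17·280 = 10]
  25 = 2·10 + 5   → row G = row E − 2·row F = (5, 23, −39)   [check: 23·475 − 39·280 = 5]
  10 = 2·5 + 0   → remainder 0, stop. gcd = 5 (last nonzero row G).
So gcd(280, 475) = 5, with Bézout identity 23·475 − 39·280 = 5. Containment (⊇): the Bézout identity exhibits 5 as an element of (280, 475), giving (5) ⊆ (280, 475). Containment (⊆): since 5 | 280 and 5 | 475 (280 = 5·56, 475 = 5·95), every Z-linear combination of 280 and 475 is divisible by 5, so (280, 475) ⊆ (5). Therefore (280, 475) = (5), d = 5.

Final answer: (280, 475) = (5); d = 5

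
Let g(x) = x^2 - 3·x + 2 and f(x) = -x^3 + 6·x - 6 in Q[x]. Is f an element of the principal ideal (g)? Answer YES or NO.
In Q[x] the ideal (g) consists of all multiples of g, so f ∈ (g) iff g | f, i.e. iff the remainder of f on division by g is 0. Divide f by g (g is monic, so eliminate the leading term of the running remainder at each step):
  leading term -x^3: subtract (-x)·g(x) = -x^3 + 3·x^2 - 2·x, leaving -3·x^2 + 8·x - 6
  leading term -3·x^2: subtract (-3)·g(x) = -3·x^2 + 9·x - 6, leaving -x
The remainder r(x) = -x ≠ 0 (and deg r < deg g), so g ∤ f, i.e. f ∉ (g).

Final answer: NO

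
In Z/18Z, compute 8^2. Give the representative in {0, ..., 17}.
10

Use repeated squaring. Binary(2) = 10. Walk through the bits of the exponent 2 left-to-right: at each bit after the leading one, square the running value, then multiply by 8 if the bit is 1 (always reducing mod 18):
  bit 1 = 1 (leading): start with 8.
  bit 2 = 0: square 8^2 = 64 ≡ 10 (mod 18).
Final value: 8^2 ≡ 10 (mod 18).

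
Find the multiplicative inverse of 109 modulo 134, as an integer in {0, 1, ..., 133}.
109^(−1) ≡ 75 (mod 134)

Apply the extended Euclidean algorithm to (134, 109), tracking rows (r, s, t) with s·134 + t·109 = r. Each division r_prev = q·r_cur + r_new produces the new row as (previous row) − q·(current row):
  row A: (134, 1, 0)   [1·134 + 0·109 = 134]
  row B: (109, 0, 1)   [0·134 + 1·109 = 109]
  134 = 1·109 + 25   → row C = row A − 1·row B = (25, 1, −1)   [check: 1·134 − 1·109 = 25]
  109 = 4·25 + 9   → row D = row B − 4·row C = (9, −4, 5)   [check: −4·134 + 5·109 = 9]
  25 = 2·9 + 7   → row E = row C − 2·row D = (7, 9, −11)   [check: 9·134 − 11·109 = 7]
  9 = 1·7 + 2   → row F = row D − 1·row E = (2, −13, 16)   [check: −13·134 + 16·109 = 2]
  7 = 3·2 + 1   → row G = row E − 3·row F = (1, 48, −59)   [check: 48·134 − 59·109 = 1]
  2 = 2·1 + 0   → remainder 0, stop. gcd = 1 (last nonzero row G).
The gcd is 1, so 109 is invertible mod 134. The last nonzero row gives 48·134 − 59·109 = 1, so t = −59. So 109^(−1) ≡ −59 ≡ 75 (mod 134). Verify: 109 · 75 = 8175 ≡ 1 (mod 134). ✓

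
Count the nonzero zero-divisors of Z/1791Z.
In Z/1791Z each nonzero element is either a unit (gcd with 1791 is 1) or a zero-divisor (gcd > 1). The number of units is φ(1791): factorise 1791 = 3^2 · 199, so φ(1791) = (3^2 − 3^1) · (199 − 1) = 6 · 198 = 1188. The nonzero elements number 1791 − 1 = 1790. Hence the nonzero zero-divisors number 1790 − 1188 = 602.

Final answer: Z/1791Z has 602 nonzero zero-divisors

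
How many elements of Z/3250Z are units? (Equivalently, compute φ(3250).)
Z/3250Z has φ(3250) = 1200 units

An element a ∈ Z/3250Z is a unit iff gcd(a, 3250) = 1, so the number of units is φ(3250). φ is multiplicative, with φ(p^e) = p^e − p^(e−1). Factorise 3250 = 2 · 5^3 · 13. Then
  φ(3250) = (2 − 1) · (5^3 − 5^2) · (13 − 1) = 1 · 100 · 12 = 1200.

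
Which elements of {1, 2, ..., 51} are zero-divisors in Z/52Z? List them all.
An element a ∈ Z/52Z (with a ≠ 0) is a zero-divisor iff gcd(a, 52) > 1 (because a is a unit precisely when gcd(a, n) = 1, and in Z/nZ every nonzero, non-unit element is a zero-divisor). Scan a = 1, ..., 51 and keep those with gcd(a, 52) > 1:
  gcd(2, 52) = 2, gcd(4, 52) = 4, gcd(6, 52) = 2, gcd(8, 52) = 4, gcd(10, 52) = 2, gcd(12, 52) = 4, gcd(13, 52) = 13, gcd(14, 52) = 2, gcd(16, 52) = 4, gcd(18, 52) = 2, gcd(20, 52) = 4, gcd(22, 52) = 2, gcd(24, 52) = 4, gcd(26, 52) = 26, gcd(28, 52) = 4, gcd(30, 52) = 2, gcd(32, 52) = 4, gcd(34, 52) = 2, gcd(36, 52) = 4, gcd(38, 52) = 2, gcd(39, 52) = 13, gcd(40, 52) = 4, gcd(42, 52) = 2, gcd(44, 52) = 4, gcd(46, 52) = 2, gcd(48, 52) = 4, gcd(50, 52) = 2.
All other a ∈ {1, ..., 51} have gcd(a, 52) = 1 and are units. So the nonzero zero-divisors are exactly the 27 values of a appearing in this scan.

Final answer: nonzero zero-divisors of Z/52Z = {2, 4, 6, 8, 10, 12, 13, 14, 16, 18, 20, 22, 24, 26, 28, 30, 32, 34, 36, 38, 39, 40, 42, 44, 46, 48, 50}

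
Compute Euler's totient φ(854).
φ(854) = 360

φ is multiplicative, with φ(p^e) = p^e − p^(e−1). Factorise 854 = 2 · 7 · 61. Then
  φ(854) = (2 − 1) · (7 − 1) · (61 − 1) = 1 · 6 · 60 = 360.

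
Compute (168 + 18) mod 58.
Reduce the summands first: 168 ≡ 52 (mod 58), so 168 + 18 ≡ 52 + 18 (mod 58). 52 + 18 = 70; 70 = 1·58 + 12, so (168 + 18) mod 58 = 12.

Final answer: 12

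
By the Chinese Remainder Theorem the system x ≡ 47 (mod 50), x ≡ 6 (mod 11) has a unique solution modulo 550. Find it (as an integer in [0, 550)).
The moduli 50, 11 are pairwise coprime, so by the CRT there is a unique solution mod 50·11 = 550.
Solve by successive substitution. Start with x ≡ 47 (mod 50).
  Combine with x ≡ 6 (mod 11): write x = 47 + 50·t and require 47 + 50·t ≡ 6 (mod 11), i.e. 50·t ≡ 6 − 47 ≡ 3 (mod 11). Since 50^(−1) ≡ 2 (mod 11) (50 ≡ 6 (mod 11)), t ≡ 2·3 ≡ 6 (mod 11). So x ≡ 47 + 50·6 = 347 (mod 550).
Unique solution in [0, 550): x = 347.

Final answer: x ≡ 347 (mod 550); the representative in [0, 550) is 347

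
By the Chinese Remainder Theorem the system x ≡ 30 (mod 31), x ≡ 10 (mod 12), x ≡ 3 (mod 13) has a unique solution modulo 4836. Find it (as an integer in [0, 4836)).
The moduli 31, 12, 13 are pairwise coprime, so by the CRT there is a unique solution mod 31·12·13 = 4836.
Solve by successive substitution. Start with x ≡ 30 (mod 31).
  Combine with x ≡ 10 (mod 12): write x = 30 + 31·t and require 30 + 31·t ≡ 10 (mod 12), i.e. 31·t ≡ 10 − 30 ≡ 4 (mod 12). Since 31^(−1) ≡ 7 (mod 12) (31 ≡ 7 (mod 12)), t ≡ 7·4 ≡ 4 (mod 12). So x ≡ 30 + 31·4 = 154 (mod 372).
  Combine with x ≡ 3 (mod 13): write x = 154 + 372·t and require 154 + 372·t ≡ 3 (mod 13), i.e. 372·t ≡ 3 − 154 ≡ 5 (mod 13). Since 372^(−1) ≡ 5 (mod 13) (372 ≡ 8 (mod 13)), t ≡ 5·5 ≡ 12 (mod 13). So x ≡ 154 + 372·12 = 4618 (mod 4836).
Unique solution in [0, 4836): x = 4618.

Final answer: x ≡ 4618 (mod 4836); the representative in [0, 4836) is 4618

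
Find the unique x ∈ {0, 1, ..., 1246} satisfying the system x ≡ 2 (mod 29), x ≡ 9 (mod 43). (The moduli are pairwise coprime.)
The moduli 29, 43 are pairwise coprime, so by the CRT there is a unique solution mod 29·43 = 1247.
Solve by successive substitution. Start with x ≡ 2 (mod 29).
  Combine with x ≡ 9 (mod 43): write x = 2 + 29·t and require 2 + 29·t ≡ 9 (mod 43), i.e. 29·t ≡ 9 − 2 ≡ 7 (mod 43). Since 29^(−1) ≡ 3 (mod 43), t ≡ 3·7 ≡ 21 (mod 43). So x ≡ 2 + 29·21 = 611 (mod 1247).
Unique solution in [0, 1247): x = 611.

Final answer: x ≡ 611 (mod 1247); the representative in [0, 1247) is 611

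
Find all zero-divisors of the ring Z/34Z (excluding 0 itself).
nonzero zero-divisors of Z/34Z = {2, 4, 6, 8, 10, 12, 14, 16, 17, 18, 20, 22, 24, 26, 28, 30, 32}

An element a ∈ Z/34Z (with a ≠ 0) is a zero-divisor iff gcd(a, 34) > 1 (because a is a unit precisely when gcd(a, n) = 1, and in Z/nZ every nonzero, non-unit element is a zero-divisor). Scan a = 1, ..., 33 and keep those with gcd(a, 34) > 1:
  gcd(2, 34) = 2, gcd(4, 34) = 2, gcd(6, 34) = 2, gcd(8, 34) = 2, gcd(10, 34) = 2, gcd(12, 34) = 2, gcd(14, 34) = 2, gcd(16, 34) = 2, gcd(17, 34) = 17, gcd(18, 34) = 2, gcd(20, 34) = 2, gcd(22, 34) = 2, gcd(24, 34) = 2, gcd(26, 34) = 2, gcd(28, 34) = 2, gcd(30, 34) = 2, gcd(32, 34) = 2.
All other a ∈ {1, ..., 33} have gcd(a, 34) = 1 and are units. So the nonzero zero-divisors are exactly the 17 values of a appearing in this scan.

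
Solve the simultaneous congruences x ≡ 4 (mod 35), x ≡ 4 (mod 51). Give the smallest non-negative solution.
The moduli 35, 51 are pairwise coprime, so by the CRT there is a unique solution mod 35·51 = 1785.
Solve by successive substitution. Start with x ≡ 4 (mod 35).
  Combine with x ≡ 4 (mod 51): write x = 4 + 35·t and require 4 + 35·t ≡ 4 (mod 51), i.e. 35·t ≡ 4 − 4 ≡ 0 (mod 51). Since 35^(−1) ≡ 35 (mod 51), t ≡ 35·0 ≡ 0 (mod 51). So x ≡ 4 + 35·0 = 4 (mod 1785).
Unique solution in [0, 1785): x = 4.

Final answer: x ≡ 4 (mod 1785); the representative in [0, 1785) is 4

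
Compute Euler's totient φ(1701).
φ is multiplicative, with φ(p^e) = p^e − p^(e−1). Factorise 1701 = 3^5 · 7. Then
  φ(1701) = (3^5 − 3^4) · (7 − 1) = 162 · 6 = 972.

Final answer: φ(1701) = 972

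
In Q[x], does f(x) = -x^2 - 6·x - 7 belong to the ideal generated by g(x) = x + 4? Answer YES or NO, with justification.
NO

In Q[x] the ideal (g) consists of all multiples of g, so f ∈ (g) iff g | f, i.e. iff the remainder of f on division by g is 0. Divide f by g (g is monic, so eliminate the leading term of the running remainder at each step):
  leading term -x^2: subtract (-x)·g(x) = -x^2 - 4·x, leaving -2·x - 7
  leading term -2·x: subtract (-2)·g(x) = -2·x - 8, leaving 1
The remainder r(x) = 1 ≠ 0 (and deg r < deg g), so g ∤ f, i.e. f ∉ (g).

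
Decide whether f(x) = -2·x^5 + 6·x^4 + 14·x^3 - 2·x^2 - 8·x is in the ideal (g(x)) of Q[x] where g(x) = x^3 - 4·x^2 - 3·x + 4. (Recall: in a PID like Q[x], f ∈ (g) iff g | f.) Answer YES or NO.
YES

In Q[x] the ideal (g) consists of all multiples of g, so f ∈ (g) iff g | f, i.e. iff the remainder of f on division by g is 0. Divide f by g (g is monic, so eliminate the leading term of the running remainder at each step):
  leading term -2·x^5: subtract (-2·x^2)·g(x) = -2·x^5 + 8·x^4 + 6·x^3 - 8·x^2, leaving -2·x^4 + 8·x^3 + 6·x^2 - 8·x
  leading term -2·x^4: subtract (-2·x)·g(x) = -2·x^4 + 8·x^3 + 6·x^2 - 8·x, leaving 0
The remainder is 0, so f(x) = g(x) · h(x) with h(x) = -2·x^2 - 2·x. Hence g | f, i.e. f ∈ (g).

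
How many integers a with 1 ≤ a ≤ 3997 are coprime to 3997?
The number of a ∈ {1, ..., 3997} with gcd(a, 3997) = 1 is by definition Euler's totient φ(3997). φ is multiplicative, with φ(p^e) = p^e − p^(e−1). Factorise 3997 = 7 · 571. Then
  φ(3997) = (7 − 1) · (571 − 1) = 6 · 570 = 3420.
So there are 3420 such integers.

Final answer: 3420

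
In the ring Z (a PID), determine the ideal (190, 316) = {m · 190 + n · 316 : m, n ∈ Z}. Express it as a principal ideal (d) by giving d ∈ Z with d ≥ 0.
(190, 316) = (2); d = 2

In the PID Z, (a, b) is generated by gcd(a, b). Compute gcd(316, 190) with the extended Euclidean algorithm, tracking rows (r, s, t) with s·316 + t·190 = r:
  row A: (316, 1, 0)   [1·316 + 0·190 = 316]
  row B: (190, 0, 1)   [0·316 + 1·190 = 190]
  316 = 1·190 + 126   → row C = row A − 1·row B = (126, 1, −1)   [check: 1·316 − 1·190 = 126]
  190 = 1·126 + 64   → row D = row B − 1·row C = (64, −1, 2)   [check: −1·316 + 2·190 = 64]
  126 = 1·64 + 62   → row E = row C − 1·row D = (62, 2, −3)   [check: 2·316 − 3·190 = 62]
  64 = 1·62 + 2   → row F = row D − 1·row E = (2, −3, 5)   [check: −3·316 + 5·190 = 2]
  62 = 31·2 + 0   → remainder 0, stop. gcd = 2 (last nonzero row F).
So gcd(190, 316) = 2, with Bézout identity −3·316 + 5·190 = 2. Containment (⊇): the Bézout identity exhibits 2 as an element of (190, 316), giving (2) ⊆ (190, 316). Containment (⊆): since 2 | 190 and 2 | 316 (190 = 2·95, 316 = 2·158), every Z-linear combination of 190 and 316 is divisible by 2, so (190, 316) ⊆ (2). Therefore (190, 316) = (2), d = 2.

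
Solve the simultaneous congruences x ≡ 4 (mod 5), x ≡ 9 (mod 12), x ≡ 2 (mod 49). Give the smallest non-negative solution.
The moduli 5, 12, 49 are pairwise coprime, so by the CRT there is a unique solution mod 5·12·49 = 2940.
Solve by successive substitution. Start with x ≡ 4 (mod 5).
  Combine with x ≡ 9 (mod 12): write x = 4 + 5·t and require 4 + 5·t ≡ 9 (mod 12), i.e. 5·t ≡ 9 − 4 ≡ 5 (mod 12). Since 5^(−1) ≡ 5 (mod 12), t ≡ 5·5 ≡ 1 (mod 12). So x ≡ 4 + 5·1 = 9 (mod 60).
  Combine with x ≡ 2 (mod 49): write x = 9 + 60·t and require 9 + 60·t ≡ 2 (mod 49), i.e. 60·t ≡ 2 − 9 ≡ 42 (mod 49). Since 60^(−1) ≡ 9 (mod 49) (60 ≡ 11 (mod 49)), t ≡ 9·42 ≡ 35 (mod 49). So x ≡ 9 + 60·35 = 2109 (mod 2940).
Unique solution in [0, 2940): x = 2109.

Final answer: x ≡ 2109 (mod 2940); the representative in [0, 2940) is 2109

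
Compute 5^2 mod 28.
Use repeated squaring. Binary(2) = 10. Walk through the bits of the exponent 2 left-to-right: at each bit after the leading one, square the running value, then multiply by 5 if the bit is 1 (always reducing mod 28):
  bit 1 = 1 (leading): start with 5.
  bit 2 = 0: square 5^2 = 25 (mod 28).
Final value: 5^2 ≡ 25 (mod 28).

Final answer: 25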